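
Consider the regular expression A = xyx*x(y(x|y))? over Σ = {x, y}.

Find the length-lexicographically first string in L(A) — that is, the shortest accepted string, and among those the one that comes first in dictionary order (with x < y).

xyx

By inspection of the expression, no string of length less than 3 matches, and xyx is the lexicographically first match of length 3.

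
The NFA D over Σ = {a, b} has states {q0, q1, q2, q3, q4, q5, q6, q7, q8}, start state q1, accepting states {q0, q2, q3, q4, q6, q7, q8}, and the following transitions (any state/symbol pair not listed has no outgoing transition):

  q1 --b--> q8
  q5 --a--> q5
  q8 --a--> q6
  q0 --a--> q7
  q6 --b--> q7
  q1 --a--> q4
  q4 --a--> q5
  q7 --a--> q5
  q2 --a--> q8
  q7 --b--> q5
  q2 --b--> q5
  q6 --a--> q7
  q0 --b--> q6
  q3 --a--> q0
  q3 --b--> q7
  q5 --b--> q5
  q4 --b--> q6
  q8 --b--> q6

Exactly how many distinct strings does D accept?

The useful subgraph on states {q1, q4, q6, q7, q8} is acyclic, so L(D) is finite; the longest accepting path visits 4 useful states, giving maximum string length 3.
Counting accepting paths from q1 by length: 2 of length 1, 3 of length 2, 6 of length 3. Total 11.

11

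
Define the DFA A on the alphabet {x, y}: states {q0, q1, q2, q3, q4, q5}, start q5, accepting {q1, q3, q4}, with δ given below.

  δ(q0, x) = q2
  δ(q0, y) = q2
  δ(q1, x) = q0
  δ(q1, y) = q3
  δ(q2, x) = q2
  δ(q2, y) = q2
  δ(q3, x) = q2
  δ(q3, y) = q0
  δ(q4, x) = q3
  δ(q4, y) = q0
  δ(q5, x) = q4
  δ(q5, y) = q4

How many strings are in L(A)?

4

The useful subgraph on states {q3, q4, q5} is acyclic, so L(A) is finite; the longest accepting path visits 3 useful states, giving maximum string length 2.
Counting accepting paths from q5 by length: 2 of length 1, 2 of length 2. Total 4.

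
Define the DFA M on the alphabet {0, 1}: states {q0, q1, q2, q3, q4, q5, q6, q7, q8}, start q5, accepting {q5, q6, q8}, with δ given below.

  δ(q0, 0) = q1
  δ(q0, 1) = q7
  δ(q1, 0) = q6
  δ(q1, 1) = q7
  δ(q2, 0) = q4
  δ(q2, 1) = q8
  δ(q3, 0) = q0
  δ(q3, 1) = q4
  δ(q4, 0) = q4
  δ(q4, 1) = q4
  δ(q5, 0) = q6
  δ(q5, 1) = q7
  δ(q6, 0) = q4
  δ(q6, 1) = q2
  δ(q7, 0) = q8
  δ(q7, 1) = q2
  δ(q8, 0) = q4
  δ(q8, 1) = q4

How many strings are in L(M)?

The useful subgraph on states {q2, q5, q6, q7, q8} is acyclic, so L(M) is finite; the longest accepting path visits 4 useful states, giving maximum string length 3.
Counting accepting paths from q5 by length: 1 of length 0, 1 of length 1, 1 of length 2, 2 of length 3. Total 5.

5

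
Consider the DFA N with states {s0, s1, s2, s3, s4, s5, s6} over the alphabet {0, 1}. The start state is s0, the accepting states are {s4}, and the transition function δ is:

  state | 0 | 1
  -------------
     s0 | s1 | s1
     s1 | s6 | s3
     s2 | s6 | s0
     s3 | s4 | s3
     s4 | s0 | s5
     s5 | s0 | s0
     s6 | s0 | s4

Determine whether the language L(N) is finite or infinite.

State s3 is reachable from the start and can reach an accepting state, and it lies on the cycle s3 → s3.
Traversing that cycle any number of times yields accepted strings of unbounded length, so the language is infinite.

infinite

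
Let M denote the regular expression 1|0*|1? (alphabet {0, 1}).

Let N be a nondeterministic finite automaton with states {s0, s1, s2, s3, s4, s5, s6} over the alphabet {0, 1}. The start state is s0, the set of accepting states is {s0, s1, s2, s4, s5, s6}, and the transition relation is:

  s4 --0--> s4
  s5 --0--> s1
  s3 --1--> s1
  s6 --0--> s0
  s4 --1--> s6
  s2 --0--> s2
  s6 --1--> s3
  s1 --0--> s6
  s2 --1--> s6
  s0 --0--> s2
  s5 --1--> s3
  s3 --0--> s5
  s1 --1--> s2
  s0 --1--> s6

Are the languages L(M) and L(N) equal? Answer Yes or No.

No

The string 01 is accepted by N but rejected by M.
So L(M) ≠ L(N).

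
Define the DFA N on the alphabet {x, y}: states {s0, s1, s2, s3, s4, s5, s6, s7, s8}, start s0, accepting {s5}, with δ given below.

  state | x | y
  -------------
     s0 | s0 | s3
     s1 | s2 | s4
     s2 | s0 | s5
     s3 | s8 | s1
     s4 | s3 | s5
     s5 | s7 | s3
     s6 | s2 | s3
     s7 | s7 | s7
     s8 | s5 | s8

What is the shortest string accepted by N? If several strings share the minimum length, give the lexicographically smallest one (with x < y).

A breadth-first search from s0 reaches an accepting state first via the path s0 → s3 → s8 → s5 on input yxx.
No string of length < 3 is accepted (BFS exhausts all shorter strings without reaching an accepting state), and yxx is the lexicographically least accepting string of length 3.

yxx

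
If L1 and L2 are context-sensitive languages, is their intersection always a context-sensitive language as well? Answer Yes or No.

Yes

An LBA keeps a copy of the input on a second track, runs the LBA for L₁, and if that accepts restores the input and runs the LBA for L₂; linear space suffices, so L₁ ∩ L₂ is context-sensitive.
So the context-sensitive languages are closed under intersection.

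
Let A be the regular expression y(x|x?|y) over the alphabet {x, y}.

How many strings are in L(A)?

3

The expression has no Kleene star, so L(A) is finite. Expanding the alternatives gives {y, yx, yy}.
That is 1 of length 1, 2 of length 2: 3 strings in all.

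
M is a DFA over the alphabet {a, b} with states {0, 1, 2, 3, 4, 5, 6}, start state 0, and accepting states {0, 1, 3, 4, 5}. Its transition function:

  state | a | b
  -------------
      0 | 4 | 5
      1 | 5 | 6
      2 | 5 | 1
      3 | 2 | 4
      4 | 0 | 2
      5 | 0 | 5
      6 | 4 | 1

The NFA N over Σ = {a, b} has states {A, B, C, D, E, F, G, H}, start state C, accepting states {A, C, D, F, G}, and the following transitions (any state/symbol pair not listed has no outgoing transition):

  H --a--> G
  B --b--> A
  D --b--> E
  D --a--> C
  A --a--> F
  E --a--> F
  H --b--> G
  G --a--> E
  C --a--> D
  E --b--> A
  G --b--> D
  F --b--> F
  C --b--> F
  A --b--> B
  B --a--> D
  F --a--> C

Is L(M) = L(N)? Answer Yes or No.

Yes

Exploring the product automaton M × N from the start pair (0, C), following both machines on each input symbol, reaches 6 state pairs: (0, C), (4, D), (5, F), (2, E), (1, A), (6, B).
M accepts in {0, 1, 3, 4, 5} and N accepts in {A, C, D, F, G}. In every reachable pair the two components are either both accepting — (0, C), (4, D), (5, F), (1, A) — or both non-accepting, so no string is accepted by exactly one of the machines: L(M) \ L(N) and L(N) \ L(M) are both empty.
Hence every string is accepted by M iff it is accepted by N, and the two languages coincide.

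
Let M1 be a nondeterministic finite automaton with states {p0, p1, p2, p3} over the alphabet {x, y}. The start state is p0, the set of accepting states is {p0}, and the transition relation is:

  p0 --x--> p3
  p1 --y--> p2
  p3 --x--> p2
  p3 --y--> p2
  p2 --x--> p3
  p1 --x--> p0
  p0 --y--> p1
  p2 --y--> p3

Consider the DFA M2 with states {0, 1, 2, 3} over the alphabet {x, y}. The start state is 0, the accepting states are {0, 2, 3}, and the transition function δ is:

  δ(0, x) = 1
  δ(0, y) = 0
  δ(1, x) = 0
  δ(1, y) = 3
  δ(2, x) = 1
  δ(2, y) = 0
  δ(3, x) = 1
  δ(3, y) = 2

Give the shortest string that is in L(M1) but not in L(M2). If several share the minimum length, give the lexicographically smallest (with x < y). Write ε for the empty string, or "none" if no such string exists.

The string yx is accepted by M1 but not by M2.
No shorter string lies in the difference, and yx is the lexicographically first length-2 string in L(M1) \ L(M2).

yx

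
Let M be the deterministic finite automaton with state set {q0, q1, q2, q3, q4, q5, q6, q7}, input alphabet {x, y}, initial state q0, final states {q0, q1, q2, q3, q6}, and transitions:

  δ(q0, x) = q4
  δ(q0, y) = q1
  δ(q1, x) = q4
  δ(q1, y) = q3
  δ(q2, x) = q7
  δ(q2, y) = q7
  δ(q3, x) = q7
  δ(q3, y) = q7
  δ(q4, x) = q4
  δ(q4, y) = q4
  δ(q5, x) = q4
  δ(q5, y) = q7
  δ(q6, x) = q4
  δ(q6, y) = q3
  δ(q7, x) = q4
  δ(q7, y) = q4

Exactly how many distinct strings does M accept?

The useful subgraph on states {q0, q1, q3} is acyclic, so L(M) is finite; the longest accepting path visits 3 useful states, giving maximum string length 2.
Counting accepting paths from q0 by length: 1 of length 0, 1 of length 1, 1 of length 2. Total 3.

3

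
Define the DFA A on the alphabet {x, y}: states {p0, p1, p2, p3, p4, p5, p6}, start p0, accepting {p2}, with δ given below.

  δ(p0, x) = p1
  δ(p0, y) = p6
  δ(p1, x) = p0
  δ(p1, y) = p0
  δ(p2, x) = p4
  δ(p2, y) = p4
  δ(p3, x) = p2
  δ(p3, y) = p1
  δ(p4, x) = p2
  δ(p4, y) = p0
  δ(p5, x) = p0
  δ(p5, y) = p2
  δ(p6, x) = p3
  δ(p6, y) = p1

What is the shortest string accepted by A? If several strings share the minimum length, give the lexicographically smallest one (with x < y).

yxx

A breadth-first search from p0 reaches an accepting state first via the path p0 → p6 → p3 → p2 on input yxx.
No string of length < 3 is accepted (BFS exhausts all shorter strings without reaching an accepting state), and yxx is the lexicographically least accepting string of length 3.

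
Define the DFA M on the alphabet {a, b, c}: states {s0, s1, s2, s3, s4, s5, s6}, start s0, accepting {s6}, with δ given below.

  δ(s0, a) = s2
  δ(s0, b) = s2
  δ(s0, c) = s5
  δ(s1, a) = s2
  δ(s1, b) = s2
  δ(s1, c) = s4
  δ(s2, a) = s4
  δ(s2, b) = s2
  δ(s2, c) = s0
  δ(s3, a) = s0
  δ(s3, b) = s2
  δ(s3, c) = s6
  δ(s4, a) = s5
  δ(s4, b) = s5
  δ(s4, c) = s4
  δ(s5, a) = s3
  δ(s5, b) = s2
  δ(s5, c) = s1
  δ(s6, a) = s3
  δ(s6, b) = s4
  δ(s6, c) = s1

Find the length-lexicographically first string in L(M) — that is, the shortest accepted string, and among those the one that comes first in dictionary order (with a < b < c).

cac

A breadth-first search from s0 reaches an accepting state first via the path s0 → s5 → s3 → s6 on input cac.
No string of length < 3 is accepted (BFS exhausts all shorter strings without reaching an accepting state), and cac is the lexicographically least accepting string of length 3.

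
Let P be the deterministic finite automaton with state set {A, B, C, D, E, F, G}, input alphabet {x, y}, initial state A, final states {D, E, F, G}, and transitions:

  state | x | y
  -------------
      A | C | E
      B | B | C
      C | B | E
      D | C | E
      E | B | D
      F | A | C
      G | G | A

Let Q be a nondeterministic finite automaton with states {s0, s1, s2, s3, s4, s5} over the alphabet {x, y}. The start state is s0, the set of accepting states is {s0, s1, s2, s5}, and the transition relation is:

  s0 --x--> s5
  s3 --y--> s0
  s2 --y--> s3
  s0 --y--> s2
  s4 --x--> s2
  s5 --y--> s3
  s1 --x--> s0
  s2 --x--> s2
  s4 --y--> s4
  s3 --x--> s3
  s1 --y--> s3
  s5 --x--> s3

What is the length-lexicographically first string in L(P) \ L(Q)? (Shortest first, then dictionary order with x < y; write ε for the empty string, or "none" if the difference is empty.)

The string xy is accepted by P but not by Q.
No shorter string lies in the difference, and xy is the lexicographically first length-2 string in L(P) \ L(Q).

xy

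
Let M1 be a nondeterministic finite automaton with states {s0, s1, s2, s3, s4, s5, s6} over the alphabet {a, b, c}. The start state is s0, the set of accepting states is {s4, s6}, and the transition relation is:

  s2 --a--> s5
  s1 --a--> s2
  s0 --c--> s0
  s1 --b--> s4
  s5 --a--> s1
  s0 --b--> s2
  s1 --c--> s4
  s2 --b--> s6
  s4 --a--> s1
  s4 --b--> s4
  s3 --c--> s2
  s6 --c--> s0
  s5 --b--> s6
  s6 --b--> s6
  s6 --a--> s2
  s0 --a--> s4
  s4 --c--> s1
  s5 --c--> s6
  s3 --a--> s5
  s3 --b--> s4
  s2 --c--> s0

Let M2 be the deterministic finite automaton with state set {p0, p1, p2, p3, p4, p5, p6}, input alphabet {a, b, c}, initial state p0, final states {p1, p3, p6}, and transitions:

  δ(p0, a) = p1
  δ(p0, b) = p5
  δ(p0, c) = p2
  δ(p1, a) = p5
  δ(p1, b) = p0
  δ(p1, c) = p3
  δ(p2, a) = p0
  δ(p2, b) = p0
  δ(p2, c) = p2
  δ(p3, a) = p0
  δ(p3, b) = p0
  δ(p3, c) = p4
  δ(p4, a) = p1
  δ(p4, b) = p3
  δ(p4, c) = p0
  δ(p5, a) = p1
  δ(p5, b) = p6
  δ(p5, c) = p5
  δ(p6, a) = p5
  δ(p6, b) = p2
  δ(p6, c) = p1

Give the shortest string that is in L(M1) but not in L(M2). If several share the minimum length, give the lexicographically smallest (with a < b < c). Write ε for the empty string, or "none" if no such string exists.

The string ab is accepted by M1 but not by M2.
No shorter string lies in the difference, and ab is the lexicographically first length-2 string in L(M1) \ L(M2).

ab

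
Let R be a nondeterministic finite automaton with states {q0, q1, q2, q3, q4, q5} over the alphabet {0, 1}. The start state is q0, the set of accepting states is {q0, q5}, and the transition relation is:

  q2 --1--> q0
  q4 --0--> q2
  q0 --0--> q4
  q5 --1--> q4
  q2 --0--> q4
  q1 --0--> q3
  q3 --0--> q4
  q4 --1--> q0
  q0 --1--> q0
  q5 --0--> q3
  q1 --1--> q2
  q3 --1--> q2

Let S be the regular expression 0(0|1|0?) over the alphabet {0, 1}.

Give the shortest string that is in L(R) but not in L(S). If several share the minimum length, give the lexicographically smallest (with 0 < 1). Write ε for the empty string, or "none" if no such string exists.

The empty string ε is accepted by R but not by S.
Since ε is the unique shortest string, it is the required witness.

ε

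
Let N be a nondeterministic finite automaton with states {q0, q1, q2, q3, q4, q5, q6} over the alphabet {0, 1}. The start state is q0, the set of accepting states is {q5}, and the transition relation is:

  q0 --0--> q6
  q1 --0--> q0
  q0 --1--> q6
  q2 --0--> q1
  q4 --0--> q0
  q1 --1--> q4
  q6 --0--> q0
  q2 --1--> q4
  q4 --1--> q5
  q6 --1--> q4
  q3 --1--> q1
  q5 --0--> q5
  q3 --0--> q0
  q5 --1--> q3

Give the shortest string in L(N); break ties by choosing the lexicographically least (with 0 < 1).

A breadth-first search from q0 reaches an accepting state first via the path q0 → q6 → q4 → q5 on input 011.
No string of length < 3 is accepted (BFS exhausts all shorter strings without reaching an accepting state), and 011 is the lexicographically least accepting string of length 3.

011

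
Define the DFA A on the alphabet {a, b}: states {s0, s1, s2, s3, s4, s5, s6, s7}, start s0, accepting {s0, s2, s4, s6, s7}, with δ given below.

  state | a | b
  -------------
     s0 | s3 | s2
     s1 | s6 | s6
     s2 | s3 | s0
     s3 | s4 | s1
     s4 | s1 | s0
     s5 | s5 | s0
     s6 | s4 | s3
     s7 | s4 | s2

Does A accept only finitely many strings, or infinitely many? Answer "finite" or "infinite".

infinite

State s0 is reachable from the start and can reach an accepting state, and it lies on the cycle s0 → s2 → s0.
Traversing that cycle any number of times yields accepted strings of unbounded length, so the language is infinite.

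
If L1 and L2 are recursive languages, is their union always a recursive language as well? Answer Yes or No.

Run a decider for L₁ and then a decider for L₂ on the input and accept if either accepts; both sub-runs halt, so this is again a decider.
So the recursive languages are closed under union.

Yes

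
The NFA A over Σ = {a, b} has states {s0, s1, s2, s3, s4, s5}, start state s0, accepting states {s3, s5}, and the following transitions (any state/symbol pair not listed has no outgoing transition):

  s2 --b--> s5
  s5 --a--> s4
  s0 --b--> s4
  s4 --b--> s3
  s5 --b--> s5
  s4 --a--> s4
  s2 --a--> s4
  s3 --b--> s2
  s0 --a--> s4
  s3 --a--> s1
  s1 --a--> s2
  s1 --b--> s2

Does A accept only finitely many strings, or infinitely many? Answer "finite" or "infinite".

State s4 is reachable from the start and can reach an accepting state, and it lies on the cycle s4 → s3 → s1 → s2 → s4.
Traversing that cycle any number of times yields accepted strings of unbounded length, so the language is infinite.

infinite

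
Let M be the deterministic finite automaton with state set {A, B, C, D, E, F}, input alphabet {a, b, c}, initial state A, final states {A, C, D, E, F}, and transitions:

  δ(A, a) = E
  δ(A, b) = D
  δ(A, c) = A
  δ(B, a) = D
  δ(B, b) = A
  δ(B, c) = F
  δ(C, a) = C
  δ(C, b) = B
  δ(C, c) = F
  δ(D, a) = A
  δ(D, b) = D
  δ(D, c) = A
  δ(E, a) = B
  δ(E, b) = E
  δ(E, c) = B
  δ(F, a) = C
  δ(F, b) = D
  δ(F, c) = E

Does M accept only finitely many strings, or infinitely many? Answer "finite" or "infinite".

State A is reachable from the start and can reach an accepting state, and it lies on the cycle A → A.
Traversing that cycle any number of times yields accepted strings of unbounded length, so the language is infinite.

infinite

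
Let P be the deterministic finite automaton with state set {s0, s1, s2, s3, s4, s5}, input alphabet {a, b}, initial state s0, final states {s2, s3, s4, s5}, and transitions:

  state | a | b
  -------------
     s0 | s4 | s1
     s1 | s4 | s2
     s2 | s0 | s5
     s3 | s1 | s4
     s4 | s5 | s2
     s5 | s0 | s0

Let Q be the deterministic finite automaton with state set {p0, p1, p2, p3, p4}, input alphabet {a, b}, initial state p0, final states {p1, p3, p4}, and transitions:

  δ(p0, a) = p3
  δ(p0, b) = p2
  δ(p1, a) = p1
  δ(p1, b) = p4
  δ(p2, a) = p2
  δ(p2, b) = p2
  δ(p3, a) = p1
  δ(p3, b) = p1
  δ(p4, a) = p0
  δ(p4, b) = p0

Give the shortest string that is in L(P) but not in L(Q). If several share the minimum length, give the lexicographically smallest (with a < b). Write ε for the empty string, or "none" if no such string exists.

ba

The string ba is accepted by P but not by Q.
No shorter string lies in the difference, and ba is the lexicographically first length-2 string in L(P) \ L(Q).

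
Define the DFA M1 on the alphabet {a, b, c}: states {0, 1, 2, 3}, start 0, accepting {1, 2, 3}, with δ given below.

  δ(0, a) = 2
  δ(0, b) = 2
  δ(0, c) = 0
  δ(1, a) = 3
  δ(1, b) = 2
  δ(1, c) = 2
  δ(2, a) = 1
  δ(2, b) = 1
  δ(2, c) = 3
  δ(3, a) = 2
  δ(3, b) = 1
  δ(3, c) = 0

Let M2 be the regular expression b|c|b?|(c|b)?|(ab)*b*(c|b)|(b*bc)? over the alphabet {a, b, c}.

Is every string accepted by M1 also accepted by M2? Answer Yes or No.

No

The string a is in L(M1) but not in L(M2).
So L(M1) ⊄ L(M2).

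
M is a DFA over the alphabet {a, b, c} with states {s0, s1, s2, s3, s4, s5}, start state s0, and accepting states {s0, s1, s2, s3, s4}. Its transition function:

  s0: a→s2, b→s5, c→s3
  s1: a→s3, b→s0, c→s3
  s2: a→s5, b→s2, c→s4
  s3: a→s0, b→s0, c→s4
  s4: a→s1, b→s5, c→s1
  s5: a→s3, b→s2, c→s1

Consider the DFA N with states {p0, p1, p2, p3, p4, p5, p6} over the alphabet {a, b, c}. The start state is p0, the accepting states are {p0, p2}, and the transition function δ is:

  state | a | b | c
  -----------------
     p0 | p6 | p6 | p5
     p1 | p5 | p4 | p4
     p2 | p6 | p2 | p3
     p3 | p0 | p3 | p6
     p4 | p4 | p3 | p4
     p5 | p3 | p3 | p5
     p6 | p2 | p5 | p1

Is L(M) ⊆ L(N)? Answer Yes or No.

No

The string a is in L(M) but not in L(N).
So L(M) ⊄ L(N).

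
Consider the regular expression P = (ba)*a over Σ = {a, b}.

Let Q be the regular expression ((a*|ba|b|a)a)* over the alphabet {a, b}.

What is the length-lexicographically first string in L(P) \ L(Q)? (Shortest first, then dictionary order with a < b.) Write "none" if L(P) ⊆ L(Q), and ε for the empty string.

Converting the expression P to a DFA (subset construction, then merging equivalent states) gives the minimal DFA with states {p0, p1, p2, p3}, start state p0, accepting states {p1} and transitions p0: a→p1, b→p2; p1: a→p3, b→p3; p2: a→p0, b→p3; p3: a→p3, b→p3.
Converting the expression Q to a DFA (subset construction, then merging equivalent states) gives the minimal DFA with states {q0, q1, q2}, start state q0, accepting states {q0} and transitions q0: a→q0, b→q1; q1: a→q0, b→q2; q2: a→q2, b→q2.
Exploring the product automaton P × Q from the start pair (p0, q0), following both machines on each input symbol, reaches 6 state pairs: (p0, q0), (p1, q0), (p2, q1), (p3, q0), (p3, q1), (p3, q2).
P accepts in {p1} and Q accepts in {q0}. The reachable pairs whose P-component is accepting are (p1, q0); in each of them the Q-component is accepting too, so the product for L(P) \ L(Q) (P-component accepting, Q-component rejecting) has no reachable accepting pair and the difference is empty.
So every string accepted by P is also accepted by Q: L(P) \ L(Q) = ∅ and there is no such string.

none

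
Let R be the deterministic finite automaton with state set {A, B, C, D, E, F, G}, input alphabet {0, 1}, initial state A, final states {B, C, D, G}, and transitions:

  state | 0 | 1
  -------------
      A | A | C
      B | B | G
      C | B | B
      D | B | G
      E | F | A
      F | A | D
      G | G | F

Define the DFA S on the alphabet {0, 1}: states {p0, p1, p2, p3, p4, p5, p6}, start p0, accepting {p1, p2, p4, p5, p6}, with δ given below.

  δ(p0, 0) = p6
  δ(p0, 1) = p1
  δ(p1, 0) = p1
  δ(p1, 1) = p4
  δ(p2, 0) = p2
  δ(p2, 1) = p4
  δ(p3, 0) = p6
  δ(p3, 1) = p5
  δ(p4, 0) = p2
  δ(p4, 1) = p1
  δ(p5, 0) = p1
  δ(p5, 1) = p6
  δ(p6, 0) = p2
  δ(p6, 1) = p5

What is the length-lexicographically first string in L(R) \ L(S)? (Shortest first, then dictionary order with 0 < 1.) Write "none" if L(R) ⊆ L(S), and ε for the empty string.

none

Exploring the product automaton R × S from the start pair (A, p0), following both machines on each input symbol, reaches 24 state pairs: (A, p0), (A, p6), (C, p1), (A, p2), (C, p5), (B, p1), (B, p4), (C, p4), (B, p6), (G, p4), (B, p2), (G, p1), (G, p5), (G, p2), (F, p1), (F, p4), (F, p6), (A, p1), (D, p4), (D, p1), (D, p5), (G, p6), (F, p5), (D, p6).
R accepts in {B, C, D, G} and S accepts in {p1, p2, p4, p5, p6}. The reachable pairs whose R-component is accepting are (C, p1), (C, p5), (B, p1), (B, p4), (C, p4), (B, p6), (G, p4), (B, p2), (G, p1), (G, p5), (G, p2), (D, p4), (D, p1), (D, p5), (G, p6), (D, p6); in each of them the S-component is accepting too, so the product for L(R) \ L(S) (R-component accepting, S-component rejecting) has no reachable accepting pair and the difference is empty.
So every string accepted by R is also accepted by S: L(R) \ L(S) = ∅ and there is no such string.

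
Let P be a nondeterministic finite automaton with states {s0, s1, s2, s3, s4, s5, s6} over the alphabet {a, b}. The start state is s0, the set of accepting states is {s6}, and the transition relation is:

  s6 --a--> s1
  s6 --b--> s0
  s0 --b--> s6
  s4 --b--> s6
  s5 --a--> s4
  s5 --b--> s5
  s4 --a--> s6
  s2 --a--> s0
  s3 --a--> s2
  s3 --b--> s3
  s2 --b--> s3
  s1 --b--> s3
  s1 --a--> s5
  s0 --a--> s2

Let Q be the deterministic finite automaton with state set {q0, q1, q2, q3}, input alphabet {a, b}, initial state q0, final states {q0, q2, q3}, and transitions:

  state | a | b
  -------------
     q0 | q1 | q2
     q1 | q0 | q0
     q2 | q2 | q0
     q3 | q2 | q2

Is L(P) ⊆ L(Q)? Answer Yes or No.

Exploring the product automaton P × Q from the start pair (s0, q0), following both machines on each input symbol, reaches 14 state pairs: (s0, q0), (s2, q1), (s6, q2), (s3, q0), (s1, q2), (s3, q2), (s5, q2), (s2, q2), (s4, q2), (s5, q0), (s0, q2), (s6, q0), (s4, q1), (s1, q1).
P accepts in {s6} and Q accepts in {q0, q2, q3}. The reachable pairs whose P-component is accepting are (s6, q2), (s6, q0); in each of them the Q-component is accepting too, so the product for L(P) \ L(Q) (P-component accepting, Q-component rejecting) has no reachable accepting pair and the difference is empty.
Hence every string in L(P) is also in L(Q).

Yes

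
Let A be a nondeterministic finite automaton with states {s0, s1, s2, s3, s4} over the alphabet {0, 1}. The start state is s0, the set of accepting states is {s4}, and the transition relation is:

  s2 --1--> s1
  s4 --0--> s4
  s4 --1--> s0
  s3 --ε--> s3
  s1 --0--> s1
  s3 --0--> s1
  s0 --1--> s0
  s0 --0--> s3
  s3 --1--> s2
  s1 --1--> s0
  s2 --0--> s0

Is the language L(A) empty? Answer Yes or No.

Yes

The states reachable from the start state are {s0, s1, s2, s3}.
None of the accepting states {s4} is reachable, so no string is accepted and L(A) = ∅.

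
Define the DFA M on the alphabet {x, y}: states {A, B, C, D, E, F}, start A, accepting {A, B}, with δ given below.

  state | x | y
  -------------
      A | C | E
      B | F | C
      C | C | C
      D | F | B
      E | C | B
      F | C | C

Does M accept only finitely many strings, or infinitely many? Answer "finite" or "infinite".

finite

The useful states (reachable from A and able to reach an accepting state) are {A, B, E}.
Restricted to these states the transition graph has no cycle, so every accepting path has bounded length and L is finite.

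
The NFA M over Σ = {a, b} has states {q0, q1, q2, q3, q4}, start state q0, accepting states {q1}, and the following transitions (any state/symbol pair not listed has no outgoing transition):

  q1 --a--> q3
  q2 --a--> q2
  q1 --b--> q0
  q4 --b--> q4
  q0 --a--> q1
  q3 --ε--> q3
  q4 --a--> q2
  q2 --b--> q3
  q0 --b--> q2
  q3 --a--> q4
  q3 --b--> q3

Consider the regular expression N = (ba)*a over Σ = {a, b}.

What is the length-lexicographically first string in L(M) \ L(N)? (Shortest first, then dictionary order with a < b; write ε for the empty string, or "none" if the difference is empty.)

aba

The string aba is accepted by M but not by N.
No shorter string lies in the difference, and aba is the lexicographically first length-3 string in L(M) \ L(N).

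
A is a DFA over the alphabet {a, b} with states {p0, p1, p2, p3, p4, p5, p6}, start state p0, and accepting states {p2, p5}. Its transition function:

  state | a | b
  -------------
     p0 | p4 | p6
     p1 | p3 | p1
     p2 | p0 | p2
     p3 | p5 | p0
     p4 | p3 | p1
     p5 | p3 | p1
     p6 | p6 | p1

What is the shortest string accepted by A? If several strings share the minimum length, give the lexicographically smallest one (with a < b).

A breadth-first search from p0 reaches an accepting state first via the path p0 → p4 → p3 → p5 on input aaa.
No string of length < 3 is accepted (BFS exhausts all shorter strings without reaching an accepting state), and aaa is the lexicographically least accepting string of length 3.

aaa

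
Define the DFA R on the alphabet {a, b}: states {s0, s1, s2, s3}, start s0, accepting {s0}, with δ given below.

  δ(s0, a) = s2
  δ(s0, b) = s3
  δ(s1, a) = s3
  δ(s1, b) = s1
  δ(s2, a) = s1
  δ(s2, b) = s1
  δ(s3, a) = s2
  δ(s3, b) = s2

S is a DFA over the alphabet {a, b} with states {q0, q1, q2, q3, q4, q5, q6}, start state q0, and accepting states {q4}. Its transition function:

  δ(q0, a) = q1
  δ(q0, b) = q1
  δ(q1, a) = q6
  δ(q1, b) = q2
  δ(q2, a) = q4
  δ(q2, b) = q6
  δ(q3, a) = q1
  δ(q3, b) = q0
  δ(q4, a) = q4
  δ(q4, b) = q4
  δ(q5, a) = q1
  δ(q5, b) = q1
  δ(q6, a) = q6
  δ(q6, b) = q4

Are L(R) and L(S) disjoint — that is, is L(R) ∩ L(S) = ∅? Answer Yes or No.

Exploring the product automaton R × S from the start pair (s0, q0), following both machines on each input symbol, reaches 11 state pairs: (s0, q0), (s2, q1), (s3, q1), (s1, q6), (s1, q2), (s2, q6), (s2, q2), (s3, q6), (s1, q4), (s3, q4), (s2, q4).
R accepts in {s0} and S accepts in {q4}; no reachable pair has both components accepting, so no string drives both machines to acceptance simultaneously and L(R) ∩ L(S) = ∅.
So no string is accepted by both, and the intersection is empty.

Yes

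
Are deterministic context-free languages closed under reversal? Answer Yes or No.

L = {c bⁿaⁿ : n≥0} ∪ {d b²ⁿaⁿ : n≥0} is a DCFL: the first symbol tells a deterministic PDA whether to pop one or two b's per a. Its reversal Lᴿ = {aⁿbⁿ c : n≥0} ∪ {aⁿb²ⁿ d : n≥0} is not. DCFLs are closed under right quotient by regular languages, and Lᴿ/{c, d} = {aⁿbⁿ : n≥0} ∪ {aⁿb²ⁿ : n≥0} — the standard context-free language accepted by no deterministic PDA (intuitively the machine would have to commit to a b-to-a ratio before the distinguishing marker arrives; formally, a DPDA for it would have a single run on aⁿb²ⁿ, accepting after the prefix aⁿbⁿ and accepting again after n more b's; an ordinary PDA that simulates it on a's and b's and, at any moment when it is accepting, may switch to reading only a fresh letter e while feeding each e to the simulation as a b, would accept aⁱbʲeᵏ (k≥1) exactly when both aⁱbʲ and aⁱbʲ⁺ᵏ are in the language, i.e. its language intersected with the regular set a*b*e⁺ would be exactly {aⁿbⁿeⁿ : n≥1} — impossible, since context-free languages are closed under intersection with regular sets and {aⁿbⁿeⁿ} is not context-free). So Lᴿ cannot be a DCFL.

No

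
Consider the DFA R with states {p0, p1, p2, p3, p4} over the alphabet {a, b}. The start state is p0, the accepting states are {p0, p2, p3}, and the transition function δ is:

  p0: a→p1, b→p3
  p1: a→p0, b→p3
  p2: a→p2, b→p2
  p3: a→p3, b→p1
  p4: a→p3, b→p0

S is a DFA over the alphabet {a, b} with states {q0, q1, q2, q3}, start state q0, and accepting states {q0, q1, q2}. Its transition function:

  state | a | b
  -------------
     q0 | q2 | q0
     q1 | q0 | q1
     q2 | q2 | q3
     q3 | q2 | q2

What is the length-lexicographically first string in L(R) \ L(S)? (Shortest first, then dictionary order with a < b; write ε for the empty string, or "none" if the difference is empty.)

ab

The string ab is accepted by R but not by S.
No shorter string lies in the difference, and ab is the lexicographically first length-2 string in L(R) \ L(S).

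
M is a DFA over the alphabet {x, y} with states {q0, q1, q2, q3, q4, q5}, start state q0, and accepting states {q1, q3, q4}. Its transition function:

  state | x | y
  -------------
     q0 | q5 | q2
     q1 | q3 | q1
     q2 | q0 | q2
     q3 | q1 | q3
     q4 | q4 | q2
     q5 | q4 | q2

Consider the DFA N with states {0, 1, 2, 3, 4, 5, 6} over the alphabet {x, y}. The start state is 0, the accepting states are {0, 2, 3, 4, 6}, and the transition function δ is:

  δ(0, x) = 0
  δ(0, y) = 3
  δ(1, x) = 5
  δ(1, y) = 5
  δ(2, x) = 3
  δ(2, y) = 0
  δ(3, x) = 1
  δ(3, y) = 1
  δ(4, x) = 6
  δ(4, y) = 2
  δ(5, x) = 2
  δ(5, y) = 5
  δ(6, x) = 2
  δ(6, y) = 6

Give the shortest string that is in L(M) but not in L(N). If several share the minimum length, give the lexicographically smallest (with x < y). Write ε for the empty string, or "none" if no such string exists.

The string yxxxxx is accepted by M but not by N.
No shorter string lies in the difference, and yxxxxx is the lexicographically first length-6 string in L(M) \ L(N).

yxxxxx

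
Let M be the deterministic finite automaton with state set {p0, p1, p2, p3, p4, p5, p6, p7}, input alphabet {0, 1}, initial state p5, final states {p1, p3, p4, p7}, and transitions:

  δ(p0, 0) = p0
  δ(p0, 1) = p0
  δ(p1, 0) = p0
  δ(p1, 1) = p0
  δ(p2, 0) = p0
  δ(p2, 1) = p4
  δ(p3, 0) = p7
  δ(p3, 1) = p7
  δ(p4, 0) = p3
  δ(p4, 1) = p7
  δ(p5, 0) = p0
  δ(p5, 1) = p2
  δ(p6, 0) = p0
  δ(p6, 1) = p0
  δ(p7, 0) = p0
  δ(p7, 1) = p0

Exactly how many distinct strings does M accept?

5

The useful subgraph on states {p2, p3, p4, p5, p7} is acyclic, so L(M) is finite; the longest accepting path visits 5 useful states, giving maximum string length 4.
Counting accepting paths from p5 by length: 1 of length 2, 2 of length 3, 2 of length 4. Total 5.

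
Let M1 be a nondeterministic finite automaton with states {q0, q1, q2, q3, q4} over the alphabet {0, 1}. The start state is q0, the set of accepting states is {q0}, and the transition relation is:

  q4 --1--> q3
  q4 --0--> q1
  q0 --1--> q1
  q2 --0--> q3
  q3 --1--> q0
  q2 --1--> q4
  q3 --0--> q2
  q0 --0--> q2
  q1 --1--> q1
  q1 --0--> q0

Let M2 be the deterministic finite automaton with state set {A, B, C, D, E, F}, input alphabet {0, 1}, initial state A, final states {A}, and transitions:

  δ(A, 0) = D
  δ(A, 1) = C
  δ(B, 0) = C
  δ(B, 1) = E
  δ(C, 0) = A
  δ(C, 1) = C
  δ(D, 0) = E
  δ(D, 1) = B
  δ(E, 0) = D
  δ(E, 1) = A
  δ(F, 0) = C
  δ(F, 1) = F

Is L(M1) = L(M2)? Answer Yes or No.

Exploring the product automaton M1 × M2 from the start pair (q0, A), following both machines on each input symbol, reaches 5 state pairs: (q0, A), (q2, D), (q1, C), (q3, E), (q4, B).
M1 accepts in {q0} and M2 accepts in {A}. In every reachable pair the two components are either both accepting — (q0, A) — or both non-accepting, so no string is accepted by exactly one of the machines: L(M1) \ L(M2) and L(M2) \ L(M1) are both empty.
Hence every string is accepted by M1 iff it is accepted by M2, and the two languages coincide.

Yes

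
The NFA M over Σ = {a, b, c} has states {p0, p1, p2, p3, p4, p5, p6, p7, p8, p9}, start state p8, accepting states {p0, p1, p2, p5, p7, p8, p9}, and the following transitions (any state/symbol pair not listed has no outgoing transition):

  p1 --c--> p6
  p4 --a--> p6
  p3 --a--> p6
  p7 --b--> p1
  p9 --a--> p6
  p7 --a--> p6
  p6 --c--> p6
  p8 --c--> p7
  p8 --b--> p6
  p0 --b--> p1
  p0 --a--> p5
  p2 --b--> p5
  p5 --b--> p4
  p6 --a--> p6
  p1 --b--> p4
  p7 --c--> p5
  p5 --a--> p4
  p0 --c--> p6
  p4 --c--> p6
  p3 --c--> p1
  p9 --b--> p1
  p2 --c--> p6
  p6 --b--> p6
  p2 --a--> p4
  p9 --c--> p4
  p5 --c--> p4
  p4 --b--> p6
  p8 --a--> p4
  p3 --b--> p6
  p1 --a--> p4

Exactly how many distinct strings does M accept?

The useful subgraph on states {p1, p5, p7, p8} is acyclic, so L(M) is finite; the longest accepting path visits 3 useful states, giving maximum string length 2.
Counting accepting paths from p8 by length: 1 of length 0, 1 of length 1, 2 of length 2. Total 4.

4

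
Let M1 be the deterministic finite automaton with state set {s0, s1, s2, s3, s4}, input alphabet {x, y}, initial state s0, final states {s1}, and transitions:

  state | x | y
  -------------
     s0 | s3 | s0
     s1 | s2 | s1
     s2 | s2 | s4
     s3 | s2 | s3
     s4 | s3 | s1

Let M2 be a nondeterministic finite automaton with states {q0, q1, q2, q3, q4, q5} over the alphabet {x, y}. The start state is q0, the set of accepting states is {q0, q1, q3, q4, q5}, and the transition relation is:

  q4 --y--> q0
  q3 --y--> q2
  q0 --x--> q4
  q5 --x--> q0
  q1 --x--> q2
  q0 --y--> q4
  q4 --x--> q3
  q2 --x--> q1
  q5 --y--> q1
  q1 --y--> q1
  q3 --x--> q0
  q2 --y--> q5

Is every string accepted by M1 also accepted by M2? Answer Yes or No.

Yes

Exploring the product automaton M1 × M2 from the start pair (s0, q0), following both machines on each input symbol, reaches 22 state pairs: (s0, q0), (s3, q4), (s0, q4), (s2, q3), (s3, q0), (s3, q3), (s2, q0), (s4, q2), (s2, q4), (s3, q2), (s4, q4), (s3, q1), (s1, q5), (s4, q0), (s2, q1), (s3, q5), (s1, q0), (s2, q2), (s1, q1), (s1, q4), (s4, q1), (s4, q5).
M1 accepts in {s1} and M2 accepts in {q0, q1, q3, q4, q5}. The reachable pairs whose M1-component is accepting are (s1, q5), (s1, q0), (s1, q1), (s1, q4); in each of them the M2-component is accepting too, so the product for L(M1) \ L(M2) (M1-component accepting, M2-component rejecting) has no reachable accepting pair and the difference is empty.
Hence every string in L(M1) is also in L(M2).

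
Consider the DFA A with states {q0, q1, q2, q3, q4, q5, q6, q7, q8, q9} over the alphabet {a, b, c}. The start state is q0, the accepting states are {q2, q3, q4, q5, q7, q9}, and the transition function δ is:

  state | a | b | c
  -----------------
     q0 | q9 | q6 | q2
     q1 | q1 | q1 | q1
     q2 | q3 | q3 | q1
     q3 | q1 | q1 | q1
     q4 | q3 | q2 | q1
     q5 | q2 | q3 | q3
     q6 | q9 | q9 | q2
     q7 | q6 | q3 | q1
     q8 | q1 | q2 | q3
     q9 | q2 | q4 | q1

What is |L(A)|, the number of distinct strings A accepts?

33

The useful subgraph on states {q0, q2, q3, q4, q6, q9} is acyclic, so L(A) is finite; the longest accepting path visits 6 useful states, giving maximum string length 5.
Counting accepting paths from q0 by length: 2 of length 1, 7 of length 2, 10 of length 3, 10 of length 4, 4 of length 5. Total 33.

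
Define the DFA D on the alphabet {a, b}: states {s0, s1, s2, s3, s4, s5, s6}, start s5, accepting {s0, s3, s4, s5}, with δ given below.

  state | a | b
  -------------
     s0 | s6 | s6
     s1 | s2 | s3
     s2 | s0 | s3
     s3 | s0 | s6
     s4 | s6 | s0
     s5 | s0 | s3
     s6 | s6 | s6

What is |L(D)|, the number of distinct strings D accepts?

4

The useful subgraph on states {s0, s3, s5} is acyclic, so L(D) is finite; the longest accepting path visits 3 useful states, giving maximum string length 2.
Counting accepting paths from s5 by length: 1 of length 0, 2 of length 1, 1 of length 2. Total 4.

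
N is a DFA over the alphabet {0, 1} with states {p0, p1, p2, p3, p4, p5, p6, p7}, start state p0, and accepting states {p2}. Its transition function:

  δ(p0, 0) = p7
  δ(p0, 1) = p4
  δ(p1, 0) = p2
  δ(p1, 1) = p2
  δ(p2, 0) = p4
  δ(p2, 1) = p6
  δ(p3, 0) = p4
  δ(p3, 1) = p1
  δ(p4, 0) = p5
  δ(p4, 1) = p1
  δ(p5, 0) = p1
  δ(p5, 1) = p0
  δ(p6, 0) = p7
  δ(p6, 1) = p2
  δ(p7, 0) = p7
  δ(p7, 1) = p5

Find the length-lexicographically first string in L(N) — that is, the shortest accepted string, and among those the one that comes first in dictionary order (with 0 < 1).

110

A breadth-first search from p0 reaches an accepting state first via the path p0 → p4 → p1 → p2 on input 110.
No string of length < 3 is accepted (BFS exhausts all shorter strings without reaching an accepting state), and 110 is the lexicographically least accepting string of length 3.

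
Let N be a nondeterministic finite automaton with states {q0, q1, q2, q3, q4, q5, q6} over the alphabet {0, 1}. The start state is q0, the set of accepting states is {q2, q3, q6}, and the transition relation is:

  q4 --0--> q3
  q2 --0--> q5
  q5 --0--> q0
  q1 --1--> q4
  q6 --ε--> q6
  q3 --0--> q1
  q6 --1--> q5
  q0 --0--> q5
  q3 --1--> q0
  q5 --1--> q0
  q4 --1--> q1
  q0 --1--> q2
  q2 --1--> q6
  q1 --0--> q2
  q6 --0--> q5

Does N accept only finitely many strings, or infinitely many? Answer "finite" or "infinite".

infinite

State q0 is reachable from the start and can reach an accepting state, and it lies on the cycle q0 → q2 → q5 → q0.
Traversing that cycle any number of times yields accepted strings of unbounded length, so the language is infinite.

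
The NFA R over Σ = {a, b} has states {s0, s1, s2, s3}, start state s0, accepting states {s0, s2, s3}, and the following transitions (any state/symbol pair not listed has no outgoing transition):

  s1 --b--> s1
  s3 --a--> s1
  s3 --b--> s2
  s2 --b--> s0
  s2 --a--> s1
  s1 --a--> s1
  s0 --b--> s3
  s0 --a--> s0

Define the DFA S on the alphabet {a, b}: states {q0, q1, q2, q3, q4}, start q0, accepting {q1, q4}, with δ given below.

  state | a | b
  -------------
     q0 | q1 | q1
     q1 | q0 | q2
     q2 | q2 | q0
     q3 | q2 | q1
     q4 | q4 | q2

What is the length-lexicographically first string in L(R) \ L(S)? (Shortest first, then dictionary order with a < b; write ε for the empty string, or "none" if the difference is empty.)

The empty string ε is accepted by R but not by S.
Since ε is the unique shortest string, it is the required witness.

ε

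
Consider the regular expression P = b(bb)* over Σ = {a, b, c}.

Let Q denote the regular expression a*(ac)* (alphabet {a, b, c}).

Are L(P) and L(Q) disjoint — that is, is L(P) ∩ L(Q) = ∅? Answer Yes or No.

Yes

Converting the expression P to a DFA (subset construction, then merging equivalent states) gives the minimal DFA with states {p0, p1, p2}, start state p0, accepting states {p2} and transitions p0: a→p1, b→p2, c→p1; p1: a→p1, b→p1, c→p1; p2: a→p1, b→p0, c→p1.
Converting the expression Q to a DFA (subset construction, then merging equivalent states) gives the minimal DFA with states {q0, q1, q2, q3, q4}, start state q0, accepting states {q0, q1, q3} and transitions q0: a→q1, b→q2, c→q2; q1: a→q1, b→q2, c→q3; q2: a→q2, b→q2, c→q2; q3: a→q4, b→q2, c→q2; q4: a→q2, b→q2, c→q3.
Exploring the product automaton P × Q from the start pair (p0, q0), following both machines on each input symbol, reaches 7 state pairs: (p0, q0), (p1, q1), (p2, q2), (p1, q2), (p1, q3), (p0, q2), (p1, q4).
P accepts in {p2} and Q accepts in {q0, q1, q3}; no reachable pair has both components accepting, so no string drives both machines to acceptance simultaneously and L(P) ∩ L(Q) = ∅.
So no string is accepted by both, and the intersection is empty.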